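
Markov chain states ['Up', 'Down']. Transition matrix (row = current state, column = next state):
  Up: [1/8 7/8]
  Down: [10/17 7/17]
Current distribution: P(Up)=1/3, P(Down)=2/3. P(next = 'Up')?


P(next=Up) = Σᵢ P(now=i)×P(i→Up)
= 1/3×1/8 + 2/3×10/17
= 1/24 + 20/51 = 59/136

P = 59/136 ≈ 0.4338


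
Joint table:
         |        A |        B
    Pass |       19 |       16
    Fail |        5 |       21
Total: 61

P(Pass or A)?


P(Pass∨A) = P(Pass) + P(A) - P(Pass∧A)
= (35 + 24 - 19)/61 = 40/61

P = 40/61 ≈ 65.57%


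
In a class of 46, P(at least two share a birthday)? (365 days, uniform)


P(all different) = Π(365-i)/365 for i=0..45
= 0.051747
P(match) = 1 - 0.051747 = 0.948253

P ≈ 0.9483 ≈ 94.83%


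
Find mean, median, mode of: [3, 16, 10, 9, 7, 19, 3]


Sorted: [3, 3, 7, 9, 10, 16, 19]
Mean = 67/7
Median = 9
Freq: {3: 2, 16: 1, 10: 1, 9: 1, 7: 1, 19: 1}
Mode: [3]

Mean=67/7, Median=9, Mode=3


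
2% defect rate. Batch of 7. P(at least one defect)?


P(all good) = (49/50)^7 = 678223072849/781250000000
P(≥1 defect) = 103026927151/781250000000

P = 103026927151/781250000000 ≈ 13.19%


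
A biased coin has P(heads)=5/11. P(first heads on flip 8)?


Geometric: P(X=8) = (1-p)^(k-1)×p = (6/11)^7×5/11 = 1399680/214358881

P(X=8) = 1399680/214358881 ≈ 0.65%


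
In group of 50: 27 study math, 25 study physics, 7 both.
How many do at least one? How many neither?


|A∪B| = 27+25-7 = 45
Neither = 50-45 = 5

At least one: 45; Neither: 5


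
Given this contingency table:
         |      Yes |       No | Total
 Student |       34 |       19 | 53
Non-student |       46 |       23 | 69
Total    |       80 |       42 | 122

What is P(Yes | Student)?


P(Yes | Student) = 34/(34+19) = 34/53

P(Yes|Student) = 34/53 ≈ 64.15%


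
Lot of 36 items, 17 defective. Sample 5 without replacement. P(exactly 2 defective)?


Hypergeometric: C(17,2)×C(19,3)/C(36,5)
= 136×969/376992 = 323/924

P(X=2) = 323/924 ≈ 34.96%


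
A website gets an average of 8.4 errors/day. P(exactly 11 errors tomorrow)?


Poisson(λ=8.4): P(X=11) = e^(-λ)×λ^k/k!
= e^(-8.4) × 8.4^11 / 11!
≈ 0.0002248673242 × 14691703216.3 / 39916800 ≈ 0.082764

P(X=11) ≈ 0.082764 ≈ 8.28%


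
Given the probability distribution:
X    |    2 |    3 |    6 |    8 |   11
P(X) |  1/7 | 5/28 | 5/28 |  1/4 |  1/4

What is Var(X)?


E[X] = 93/14
E[X²] = 384/7
Var(X) = E[X²] - (E[X])² = 384/7 - 8649/196 = 2103/196

Var(X) = 2103/196 ≈ 10.7296


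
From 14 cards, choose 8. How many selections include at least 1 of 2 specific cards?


Complement: C(14,8) - C(12,8) = 3003 - 495 = 2508

2508


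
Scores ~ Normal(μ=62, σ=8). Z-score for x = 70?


z = (x - μ)/σ = (70 - 62)/8 = 1.0

z = 1.0


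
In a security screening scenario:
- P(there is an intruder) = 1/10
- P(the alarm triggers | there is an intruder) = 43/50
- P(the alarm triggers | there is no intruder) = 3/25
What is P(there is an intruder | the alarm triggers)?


Using Bayes' theorem:
P(A|B) = P(B|A)·P(A) / P(B)

P(the alarm triggers) = 43/50 × 1/10 + 3/25 × 9/10
= 43/500 + 27/250 = 97/500

P(there is an intruder|the alarm triggers) = (43/500) / (97/500) = 43/97

P(there is an intruder|the alarm triggers) = 43/97 ≈ 44.33%


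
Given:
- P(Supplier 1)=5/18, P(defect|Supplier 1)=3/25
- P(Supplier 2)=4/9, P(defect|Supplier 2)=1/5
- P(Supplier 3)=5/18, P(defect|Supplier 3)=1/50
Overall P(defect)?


P(B) = Σ P(B|Aᵢ)×P(Aᵢ)
  3/25×5/18 = 1/30
  1/5×4/9 = 4/45
  1/50×5/18 = 1/180
Sum = 23/180

P(defect) = 23/180 ≈ 12.78%


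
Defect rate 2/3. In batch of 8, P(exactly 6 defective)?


Binomial: P(X=6) = C(8,6)×p^6×(1-p)^2
= 28 × 64/729 × 1/9 = 1792/6561

P(X=6) = 1792/6561 ≈ 27.31%


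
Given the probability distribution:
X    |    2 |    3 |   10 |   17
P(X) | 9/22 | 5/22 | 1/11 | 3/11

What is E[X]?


E[X] = Σ x·P(X=x)
= (2)×(9/22) + (3)×(5/22) + (10)×(1/11) + (17)×(3/11)
= 155/22

E[X] = 155/22


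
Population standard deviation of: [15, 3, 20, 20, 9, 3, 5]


Mean = 75/7
  (15-75/7)²=900/49
  (3-75/7)²=2916/49
  (20-75/7)²=4225/49
  (20-75/7)²=4225/49
  (9-75/7)²=144/49
  (3-75/7)²=2916/49
  (5-75/7)²=1600/49
Σ(x-μ)² = 2418/7
σ² = (2418/7)/7 = 2418/49

σ = √(2418/49) ≈ 7.0247


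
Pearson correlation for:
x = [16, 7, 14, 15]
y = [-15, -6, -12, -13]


n=4, Σx=52, Σy=-46, Σxy=-645, Σx²=726, Σy²=574
r = (4×(-645) - 52×(-46))/√((4×726 - 52²)(4×574 - (-46)²))
= -188/√(200×180) = -188/√36000 ≈ -188/189.7367 ≈ -0.9908

r ≈ -0.9908


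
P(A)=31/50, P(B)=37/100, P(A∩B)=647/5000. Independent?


P(A)×P(B) = 1147/5000
P(A∩B) = 647/5000
Not equal → NOT independent

No, not independent


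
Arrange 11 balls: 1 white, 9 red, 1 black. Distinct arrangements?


11!/(1!×9!×1!) = 110

110


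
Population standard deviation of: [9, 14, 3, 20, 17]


Mean = 63/5
  (9-63/5)²=324/25
  (14-63/5)²=49/25
  (3-63/5)²=2304/25
  (20-63/5)²=1369/25
  (17-63/5)²=484/25
Σ(x-μ)² = 906/5
σ² = (906/5)/5 = 906/25

σ = √(906/25) ≈ 6.0200


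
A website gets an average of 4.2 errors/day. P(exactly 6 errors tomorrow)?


Poisson(λ=4.2): P(X=6) = e^(-λ)×λ^k/k!
= e^(-4.2) × 4.2^6 / 6!
≈ 0.01499557682 × 5489.031744 / 720 ≈ 0.114321

P(X=6) ≈ 0.114321 ≈ 11.43%


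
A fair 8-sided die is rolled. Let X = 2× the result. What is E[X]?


E[die] = (1+8)/2 = 9/2
E[X] = 2 × 9/2 = 9

E[X] = 9


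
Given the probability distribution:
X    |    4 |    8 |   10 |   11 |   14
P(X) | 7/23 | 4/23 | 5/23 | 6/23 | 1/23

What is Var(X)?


E[X] = 190/23
E[X²] = 1790/23
Var(X) = E[X²] - (E[X])² = 1790/23 - 36100/529 = 5070/529

Var(X) = 5070/529 ≈ 9.5841


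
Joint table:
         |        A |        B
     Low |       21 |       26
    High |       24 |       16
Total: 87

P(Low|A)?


P(Low|A) = 21/(21+24) = 21/45 = 7/15

P = 7/15 ≈ 46.67%


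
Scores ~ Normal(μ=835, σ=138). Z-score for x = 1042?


z = (x - μ)/σ = (1042 - 835)/138 = 1.5

z = 1.5


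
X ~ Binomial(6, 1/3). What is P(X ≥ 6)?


P(X ≥ 6) = Σ P(X=i) for i=6..6
P(X=6) = 1/729
Sum = 1/729

P(X ≥ 6) = 1/729 ≈ 0.14%


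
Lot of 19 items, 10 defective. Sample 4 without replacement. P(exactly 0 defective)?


Hypergeometric: C(10,0)×C(9,4)/C(19,4)
= 1×126/3876 = 21/646

P(X=0) = 21/646 ≈ 3.25%


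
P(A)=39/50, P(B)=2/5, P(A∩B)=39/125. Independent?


P(A)×P(B) = 39/125
P(A∩B) = 39/125
Equal ✓ → Independent

Yes, independent


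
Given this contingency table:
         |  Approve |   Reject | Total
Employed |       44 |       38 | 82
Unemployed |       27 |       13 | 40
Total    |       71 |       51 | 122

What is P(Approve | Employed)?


P(Approve | Employed) = 44/(44+38) = 44/82 = 22/41

P(Approve|Employed) = 22/41 ≈ 53.66%


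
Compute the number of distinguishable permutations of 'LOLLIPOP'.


Letters: 8, freq: {'L': 3, 'O': 2, 'I': 1, 'P': 2}
8!/(3!×2!×1!×2!) = 40320/24 = 1680

1680


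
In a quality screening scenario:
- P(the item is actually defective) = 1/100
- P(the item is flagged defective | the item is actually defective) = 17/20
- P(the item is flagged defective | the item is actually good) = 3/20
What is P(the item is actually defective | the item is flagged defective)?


Using Bayes' theorem:
P(A|B) = P(B|A)·P(A) / P(B)

P(the item is flagged defective) = 17/20 × 1/100 + 3/20 × 99/100
= 17/2000 + 297/2000 = 157/1000

P(the item is actually defective|the item is flagged defective) = (17/2000) / (157/1000) = 17/314

P(the item is actually defective|the item is flagged defective) = 17/314 ≈ 5.41%


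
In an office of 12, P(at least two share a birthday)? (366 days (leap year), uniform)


P(all different) = Π(366-i)/366 for i=0..11
= 0.833396
P(match) = 1 - 0.833396 = 0.166604

P ≈ 0.1666 ≈ 16.66%


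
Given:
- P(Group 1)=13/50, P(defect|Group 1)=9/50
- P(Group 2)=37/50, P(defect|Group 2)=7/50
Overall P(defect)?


P(B) = Σ P(B|Aᵢ)×P(Aᵢ)
  9/50×13/50 = 117/2500
  7/50×37/50 = 259/2500
Sum = 94/625

P(defect) = 94/625 ≈ 15.04%


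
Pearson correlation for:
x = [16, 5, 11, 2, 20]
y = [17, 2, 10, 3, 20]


n=5, Σx=54, Σy=52, Σxy=798, Σx²=806, Σy²=802
r = (5×798 - 54×52)/√((5×806 - 54²)(5×802 - 52²))
= 1182/√(1114×1306) = 1182/√1454884 ≈ 1182/1206.1857 ≈ 0.9799

r ≈ 0.9799


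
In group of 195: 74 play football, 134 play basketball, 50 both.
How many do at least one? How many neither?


|A∪B| = 74+134-50 = 158
Neither = 195-158 = 37

At least one: 158; Neither: 37


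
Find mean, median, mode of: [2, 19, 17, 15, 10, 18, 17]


Sorted: [2, 10, 15, 17, 17, 18, 19]
Mean = 98/7 = 14
Median = 17
Freq: {2: 1, 19: 1, 17: 2, 15: 1, 10: 1, 18: 1}
Mode: [17]

Mean=14, Median=17, Mode=17


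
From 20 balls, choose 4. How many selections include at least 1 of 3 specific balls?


Complement: C(20,4) - C(17,4) = 4845 - 2380 = 2465

2465


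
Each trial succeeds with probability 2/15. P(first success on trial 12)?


Geometric: P(X=12) = (1-p)^(k-1)×p = (13/15)^11×2/15 = 3584320788074/129746337890625

P(X=12) = 3584320788074/129746337890625 ≈ 2.76%


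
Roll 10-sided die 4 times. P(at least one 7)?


P(no 7)^4 = (9/10)^4 = 6561/10000
P(≥1) = 1 - 6561/10000 = 3439/10000

P = 3439/10000 ≈ 34.39%


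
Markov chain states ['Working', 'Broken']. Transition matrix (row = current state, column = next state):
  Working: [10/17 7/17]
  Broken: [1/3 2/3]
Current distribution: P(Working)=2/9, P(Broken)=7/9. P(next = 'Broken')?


P(next=Broken) = Σᵢ P(now=i)×P(i→Broken)
= 2/9×7/17 + 7/9×2/3
= 14/153 + 14/27 = 280/459

P = 280/459 ≈ 0.6100


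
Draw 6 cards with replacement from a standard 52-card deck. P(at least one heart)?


P(not a heart) = 39/52 = 3/4
P(none in 6 draws) = (3/4)^6 = 729/4096
P(≥1 heart) = 1 - 729/4096 = 3367/4096

P = 3367/4096 ≈ 82.20%


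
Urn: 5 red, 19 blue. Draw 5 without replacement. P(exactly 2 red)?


Hypergeometric: C(5,2)×C(19,3)/C(24,5)
= 10×969/42504 = 1615/7084

P(X=2) = 1615/7084 ≈ 22.80%


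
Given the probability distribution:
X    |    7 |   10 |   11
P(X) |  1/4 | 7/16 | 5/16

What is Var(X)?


E[X] = 153/16
E[X²] = 1501/16
Var(X) = E[X²] - (E[X])² = 1501/16 - 23409/256 = 607/256

Var(X) = 607/256 ≈ 2.3711


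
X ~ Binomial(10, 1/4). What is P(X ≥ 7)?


P(X ≥ 7) = Σ P(X=i) for i=7..10
P(X=7) = 405/131072
P(X=8) = 405/1048576
P(X=9) = 15/524288
P(X=10) = 1/1048576
Sum = 919/262144

P(X ≥ 7) = 919/262144 ≈ 0.35%


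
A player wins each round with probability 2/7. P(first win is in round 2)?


Geometric: P(X=2) = (1-p)^(k-1)×p = (5/7)^1×2/7 = 10/49

P(X=2) = 10/49 ≈ 20.41%


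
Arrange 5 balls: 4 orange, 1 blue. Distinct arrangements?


5!/(4!×1!) = 5

5


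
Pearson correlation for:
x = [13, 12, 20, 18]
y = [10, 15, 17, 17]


n=4, Σx=63, Σy=59, Σxy=956, Σx²=1037, Σy²=903
r = (4×956 - 63×59)/√((4×1037 - 63²)(4×903 - 59²))
= 107/√(179×131) = 107/√23449 ≈ 107/153.1307 ≈ 0.6987

r ≈ 0.6987


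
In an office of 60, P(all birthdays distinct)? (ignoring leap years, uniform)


P(all different) = Π(365-i)/365 for i=0..59
= (365/365)×(364/365)×...×(306/365)
= 0.005877

P ≈ 0.0059 ≈ 0.59%


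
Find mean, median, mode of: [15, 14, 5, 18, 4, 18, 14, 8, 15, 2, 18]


Sorted: [2, 4, 5, 8, 14, 14, 15, 15, 18, 18, 18]
Mean = 131/11
Median = 14
Freq: {15: 2, 14: 2, 5: 1, 18: 3, 4: 1, 8: 1, 2: 1}
Mode: [18]

Mean=131/11, Median=14, Mode=18


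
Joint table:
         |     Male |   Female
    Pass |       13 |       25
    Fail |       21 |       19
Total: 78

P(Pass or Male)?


P(Pass∨Male) = P(Pass) + P(Male) - P(Pass∧Male)
= (38 + 34 - 13)/78 = 59/78

P = 59/78 ≈ 75.64%


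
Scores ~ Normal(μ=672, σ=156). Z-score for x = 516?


z = (x - μ)/σ = (516 - 672)/156 = -1.0

z = -1.0


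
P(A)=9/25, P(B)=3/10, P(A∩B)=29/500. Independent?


P(A)×P(B) = 27/250
P(A∩B) = 29/500
Not equal → NOT independent

No, not independent


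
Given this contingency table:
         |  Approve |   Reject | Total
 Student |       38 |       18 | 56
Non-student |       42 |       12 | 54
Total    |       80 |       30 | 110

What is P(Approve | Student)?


P(Approve | Student) = 38/(38+18) = 38/56 = 19/28

P(Approve|Student) = 19/28 ≈ 67.86%


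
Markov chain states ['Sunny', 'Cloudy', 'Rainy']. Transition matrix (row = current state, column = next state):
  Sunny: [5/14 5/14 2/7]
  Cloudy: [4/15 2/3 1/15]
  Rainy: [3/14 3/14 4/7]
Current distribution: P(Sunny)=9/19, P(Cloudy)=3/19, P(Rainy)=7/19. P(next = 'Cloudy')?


P(next=Cloudy) = Σᵢ P(now=i)×P(i→Cloudy)
= 9/19×5/14 + 3/19×2/3 + 7/19×3/14
= 45/266 + 2/19 + 3/38 = 47/133

P = 47/133 ≈ 0.3534


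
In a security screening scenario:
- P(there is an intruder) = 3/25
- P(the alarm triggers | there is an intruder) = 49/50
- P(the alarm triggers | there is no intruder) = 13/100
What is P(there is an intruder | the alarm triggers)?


Using Bayes' theorem:
P(A|B) = P(B|A)·P(A) / P(B)

P(the alarm triggers) = 49/50 × 3/25 + 13/100 × 22/25
= 147/1250 + 143/1250 = 29/125

P(there is an intruder|the alarm triggers) = (147/1250) / (29/125) = 147/290

P(there is an intruder|the alarm triggers) = 147/290 ≈ 50.69%


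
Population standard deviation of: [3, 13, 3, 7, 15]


Mean = 41/5
  (3-41/5)²=676/25
  (13-41/5)²=576/25
  (3-41/5)²=676/25
  (7-41/5)²=36/25
  (15-41/5)²=1156/25
Σ(x-μ)² = 624/5
σ² = (624/5)/5 = 624/25

σ = √(624/25) ≈ 4.9960


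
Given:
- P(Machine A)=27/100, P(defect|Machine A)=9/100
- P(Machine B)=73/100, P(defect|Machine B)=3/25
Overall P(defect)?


P(B) = Σ P(B|Aᵢ)×P(Aᵢ)
  9/100×27/100 = 243/10000
  3/25×73/100 = 219/2500
Sum = 1119/10000

P(defect) = 1119/10000 ≈ 11.19%


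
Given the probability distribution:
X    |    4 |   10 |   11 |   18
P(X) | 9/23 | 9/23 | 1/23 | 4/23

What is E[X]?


E[X] = Σ x·P(X=x)
= (4)×(9/23) + (10)×(9/23) + (11)×(1/23) + (18)×(4/23)
= 209/23

E[X] = 209/23


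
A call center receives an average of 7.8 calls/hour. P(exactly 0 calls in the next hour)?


Poisson(λ=7.8): P(X=0) = e^(-λ)×λ^k/k!
= e^(-7.8) × 7.8^0 / 0!
≈ 0.000409734979 × 1 / 1 ≈ 0.000410

P(X=0) ≈ 0.000410 ≈ 0.04%


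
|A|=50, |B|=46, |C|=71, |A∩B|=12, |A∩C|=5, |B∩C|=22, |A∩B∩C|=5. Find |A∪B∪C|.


|A∪B∪C| = 50+46+71-12-5-22+5 = 133

|A∪B∪C| = 133


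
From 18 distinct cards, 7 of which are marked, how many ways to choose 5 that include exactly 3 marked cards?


Choose 3 of the 7 marked cards and 2 of the other 11 cards:
C(7,3)×C(11,2) = 35×55 = 1925

1925


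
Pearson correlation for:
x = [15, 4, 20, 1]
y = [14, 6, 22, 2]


n=4, Σx=40, Σy=44, Σxy=676, Σx²=642, Σy²=720
r = (4×676 - 40×44)/√((4×642 - 40²)(4×720 - 44²))
= 944/√(968×944) = 944/√913792 ≈ 944/955.9247 ≈ 0.9875

r ≈ 0.9875


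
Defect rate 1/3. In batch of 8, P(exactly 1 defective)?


Binomial: P(X=1) = C(8,1)×p^1×(1-p)^7
= 8 × 1/3 × 128/2187 = 1024/6561

P(X=1) = 1024/6561 ≈ 15.61%


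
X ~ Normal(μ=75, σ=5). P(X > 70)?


z = (70-75)/5 = -1.0
P(X > 70) = 1 - P(Z ≤ -1.0) = 1 - 0.1587 = 0.8413

P(X > 70) ≈ 0.8413


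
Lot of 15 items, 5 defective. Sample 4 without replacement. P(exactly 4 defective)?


Hypergeometric: C(5,4)×C(10,0)/C(15,4)
= 5×1/1365 = 1/273

P(X=4) = 1/273 ≈ 0.37%


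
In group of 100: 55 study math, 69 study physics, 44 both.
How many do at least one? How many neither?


|A∪B| = 55+69-44 = 80
Neither = 100-80 = 20

At least one: 80; Neither: 20


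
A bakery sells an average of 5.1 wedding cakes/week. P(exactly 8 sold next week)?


Poisson(λ=5.1): P(X=8) = e^(-λ)×λ^k/k!
= e^(-5.1) × 5.1^8 / 8!
≈ 0.006096746566 × 457679.445704 / 40320 ≈ 0.069205

P(X=8) ≈ 0.069205 ≈ 6.92%


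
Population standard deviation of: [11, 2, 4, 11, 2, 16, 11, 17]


Mean = 74/8 = 37/4
  (11-37/4)²=49/16
  (2-37/4)²=841/16
  (4-37/4)²=441/16
  (11-37/4)²=49/16
  (2-37/4)²=841/16
  (16-37/4)²=729/16
  (11-37/4)²=49/16
  (17-37/4)²=961/16
Σ(x-μ)² = 495/2
σ² = (495/2)/8 = 495/16

σ = √(495/16) ≈ 5.5621


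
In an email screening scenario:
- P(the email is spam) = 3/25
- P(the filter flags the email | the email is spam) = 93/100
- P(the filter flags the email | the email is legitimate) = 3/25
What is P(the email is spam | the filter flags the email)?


Using Bayes' theorem:
P(A|B) = P(B|A)·P(A) / P(B)

P(the filter flags the email) = 93/100 × 3/25 + 3/25 × 22/25
= 279/2500 + 66/625 = 543/2500

P(the email is spam|the filter flags the email) = (279/2500) / (543/2500) = 93/181

P(the email is spam|the filter flags the email) = 93/181 ≈ 51.38%


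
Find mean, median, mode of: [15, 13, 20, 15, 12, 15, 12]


Sorted: [12, 12, 13, 15, 15, 15, 20]
Mean = 102/7
Median = 15
Freq: {15: 3, 13: 1, 20: 1, 12: 2}
Mode: [15]

Mean=102/7, Median=15, Mode=15


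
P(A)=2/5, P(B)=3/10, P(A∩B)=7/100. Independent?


P(A)×P(B) = 3/25
P(A∩B) = 7/100
Not equal → NOT independent

No, not independent


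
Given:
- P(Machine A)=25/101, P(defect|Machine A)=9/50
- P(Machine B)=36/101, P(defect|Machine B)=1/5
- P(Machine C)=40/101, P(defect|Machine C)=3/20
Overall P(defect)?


P(B) = Σ P(B|Aᵢ)×P(Aᵢ)
  9/50×25/101 = 9/202
  1/5×36/101 = 36/505
  3/20×40/101 = 6/101
Sum = 177/1010

P(defect) = 177/1010 ≈ 17.52%


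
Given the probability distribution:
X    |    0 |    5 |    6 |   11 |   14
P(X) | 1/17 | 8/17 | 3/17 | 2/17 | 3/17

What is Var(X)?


E[X] = 122/17
E[X²] = 1138/17
Var(X) = E[X²] - (E[X])² = 1138/17 - 14884/289 = 4462/289

Var(X) = 4462/289 ≈ 15.4394


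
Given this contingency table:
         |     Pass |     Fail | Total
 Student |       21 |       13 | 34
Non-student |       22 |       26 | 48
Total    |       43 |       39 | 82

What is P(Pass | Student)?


P(Pass | Student) = 21/(21+13) = 21/34

P(Pass|Student) = 21/34 ≈ 61.76%


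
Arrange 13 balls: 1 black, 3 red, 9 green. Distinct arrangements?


13!/(1!×3!×9!) = 2860

2860


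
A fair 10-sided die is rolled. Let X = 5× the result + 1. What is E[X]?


E[die] = (1+10)/2 = 11/2
E[X] = 5×11/2 + 1 = 57/2

E[X] = 57/2


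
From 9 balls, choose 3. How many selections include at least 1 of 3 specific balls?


Complement: C(9,3) - C(6,3) = 84 - 20 = 64

64


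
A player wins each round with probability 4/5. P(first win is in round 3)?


Geometric: P(X=3) = (1-p)^(k-1)×p = (1/5)^2×4/5 = 4/125

P(X=3) = 4/125 ≈ 3.20%


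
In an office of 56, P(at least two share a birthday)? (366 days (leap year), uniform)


P(all different) = Π(366-i)/366 for i=0..55
= 0.011818
P(match) = 1 - 0.011818 = 0.988182

P ≈ 0.9882 ≈ 98.82%


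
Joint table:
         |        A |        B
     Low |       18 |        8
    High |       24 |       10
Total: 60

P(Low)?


P(Low) = (18+8)/60 = 26/60 = 13/30

P(Low) = 13/30 ≈ 43.33%


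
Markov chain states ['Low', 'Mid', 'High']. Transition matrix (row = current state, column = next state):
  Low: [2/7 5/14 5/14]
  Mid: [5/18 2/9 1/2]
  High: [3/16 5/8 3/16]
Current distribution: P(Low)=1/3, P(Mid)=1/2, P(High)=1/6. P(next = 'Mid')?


P(next=Mid) = Σᵢ P(now=i)×P(i→Mid)
= 1/3×5/14 + 1/2×2/9 + 1/6×5/8
= 5/42 + 1/9 + 5/48 = 337/1008

P = 337/1008 ≈ 0.3343


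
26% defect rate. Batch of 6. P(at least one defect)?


P(all good) = (37/50)^6 = 2565726409/15625000000
P(≥1 defect) = 13059273591/15625000000

P = 13059273591/15625000000 ≈ 83.58%


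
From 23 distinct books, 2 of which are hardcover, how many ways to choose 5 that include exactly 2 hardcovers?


Choose 2 of the 2 hardcovers and 3 of the other 21 books:
C(2,2)×C(21,3) = 1×1330 = 1330

1330


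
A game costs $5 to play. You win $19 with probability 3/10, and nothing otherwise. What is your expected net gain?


E[gain] = (19-5)×3/10 + (-5)×7/10
= 21/5 - 7/2 = 7/10

Expected net gain = $7/10 ≈ $0.70


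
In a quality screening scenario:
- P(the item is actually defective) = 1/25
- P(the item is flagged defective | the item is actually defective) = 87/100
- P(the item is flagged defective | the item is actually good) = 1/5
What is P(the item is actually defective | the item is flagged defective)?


Using Bayes' theorem:
P(A|B) = P(B|A)·P(A) / P(B)

P(the item is flagged defective) = 87/100 × 1/25 + 1/5 × 24/25
= 87/2500 + 24/125 = 567/2500

P(the item is actually defective|the item is flagged defective) = (87/2500) / (567/2500) = 29/189

P(the item is actually defective|the item is flagged defective) = 29/189 ≈ 15.34%


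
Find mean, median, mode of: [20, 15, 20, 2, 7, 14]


Sorted: [2, 7, 14, 15, 20, 20]
Mean = 78/6 = 13
Median = 29/2
Freq: {20: 2, 15: 1, 2: 1, 7: 1, 14: 1}
Mode: [20]

Mean=13, Median=29/2, Mode=20


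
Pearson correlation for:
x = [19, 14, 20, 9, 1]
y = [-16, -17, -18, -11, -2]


n=5, Σx=63, Σy=-64, Σxy=-1003, Σx²=1039, Σy²=994
r = (5×(-1003) - 63×(-64))/√((5×1039 - 63²)(5×994 - (-64)²))
= -983/√(1226×874) = -983/√1071524 ≈ -983/1035.1444 ≈ -0.9496

r ≈ -0.9496


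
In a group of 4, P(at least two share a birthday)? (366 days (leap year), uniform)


P(all different) = Π(366-i)/366 for i=0..3
= 0.983689
P(match) = 1 - 0.983689 = 0.016311

P ≈ 0.0163 ≈ 1.63%


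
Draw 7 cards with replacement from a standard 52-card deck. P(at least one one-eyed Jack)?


P(not a one-eyed Jack) = 50/52 = 25/26
P(none in 7 draws) = (25/26)^7 = 6103515625/8031810176
P(≥1 one-eyed Jack) = 1 - 6103515625/8031810176 = 1928294551/8031810176

P = 1928294551/8031810176 ≈ 24.01%


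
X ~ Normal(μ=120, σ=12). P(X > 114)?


z = (114-120)/12 = -0.5
P(X > 114) = 1 - P(Z ≤ -0.5) = 1 - 0.3085 = 0.6915

P(X > 114) ≈ 0.6915


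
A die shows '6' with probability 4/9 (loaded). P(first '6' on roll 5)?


Geometric: P(X=5) = (1-p)^(k-1)×p = (5/9)^4×4/9 = 2500/59049

P(X=5) = 2500/59049 ≈ 4.23%


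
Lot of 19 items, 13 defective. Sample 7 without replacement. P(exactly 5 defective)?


Hypergeometric: C(13,5)×C(6,2)/C(19,7)
= 1287×15/50388 = 495/1292

P(X=5) = 495/1292 ≈ 38.31%


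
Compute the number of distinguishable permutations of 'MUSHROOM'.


Letters: 8, freq: {'M': 2, 'U': 1, 'S': 1, 'H': 1, 'R': 1, 'O': 2}
8!/(2!×1!×1!×1!×1!×2!) = 40320/4 = 10080

10080


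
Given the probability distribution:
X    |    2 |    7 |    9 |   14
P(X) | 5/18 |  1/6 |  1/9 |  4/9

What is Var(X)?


E[X] = 161/18
E[X²] = 1897/18
Var(X) = E[X²] - (E[X])² = 1897/18 - 25921/324 = 8225/324

Var(X) = 8225/324 ≈ 25.3858


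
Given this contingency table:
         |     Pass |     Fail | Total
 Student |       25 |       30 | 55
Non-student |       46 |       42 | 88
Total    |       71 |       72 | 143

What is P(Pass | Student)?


P(Pass | Student) = 25/(25+30) = 25/55 = 5/11

P(Pass|Student) = 5/11 ≈ 45.45%


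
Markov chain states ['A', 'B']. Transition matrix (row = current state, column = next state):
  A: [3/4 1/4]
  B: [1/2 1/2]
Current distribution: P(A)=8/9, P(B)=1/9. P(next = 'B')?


P(next=B) = Σᵢ P(now=i)×P(i→B)
= 8/9×1/4 + 1/9×1/2
= 2/9 + 1/18 = 5/18

P = 5/18 ≈ 0.2778


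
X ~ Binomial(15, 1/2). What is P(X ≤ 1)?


P(X ≤ 1) = Σ P(X=i) for i=0..1
P(X=0) = 1/32768
P(X=1) = 15/32768
Sum = 1/2048

P(X ≤ 1) = 1/2048 ≈ 0.05%


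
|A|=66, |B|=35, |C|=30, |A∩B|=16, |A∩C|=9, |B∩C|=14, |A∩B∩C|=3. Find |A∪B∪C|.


|A∪B∪C| = 66+35+30-16-9-14+3 = 95

|A∪B∪C| = 95


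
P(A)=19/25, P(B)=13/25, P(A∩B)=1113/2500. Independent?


P(A)×P(B) = 247/625
P(A∩B) = 1113/2500
Not equal → NOT independent

No, not independent


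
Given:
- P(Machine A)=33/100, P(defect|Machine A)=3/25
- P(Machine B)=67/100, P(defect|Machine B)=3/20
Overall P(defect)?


P(B) = Σ P(B|Aᵢ)×P(Aᵢ)
  3/25×33/100 = 99/2500
  3/20×67/100 = 201/2000
Sum = 1401/10000

P(defect) = 1401/10000 ≈ 14.01%


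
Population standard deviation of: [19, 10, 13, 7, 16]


Mean = 65/5 = 13
  (19-13)²=36
  (10-13)²=9
  (13-13)²=0
  (7-13)²=36
  (16-13)²=9
Σ(x-μ)² = 90
σ² = 90/5 = 18

σ = √(18) ≈ 4.2426


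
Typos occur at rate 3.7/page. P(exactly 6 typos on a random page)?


Poisson(λ=3.7): P(X=6) = e^(-λ)×λ^k/k!
= e^(-3.7) × 3.7^6 / 6!
≈ 0.02472352647 × 2565.726409 / 720 ≈ 0.088103

P(X=6) ≈ 0.088103 ≈ 8.81%


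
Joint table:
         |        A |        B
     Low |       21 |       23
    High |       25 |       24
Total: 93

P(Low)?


P(Low) = (21+23)/93 = 44/93

P(Low) = 44/93 ≈ 47.31%


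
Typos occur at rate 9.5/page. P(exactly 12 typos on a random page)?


Poisson(λ=9.5): P(X=12) = e^(-λ)×λ^k/k!
= e^(-9.5) × 9.5^12 / 12!
≈ 7.485182989e-05 × 540360087663 / 479001600 ≈ 0.084440

P(X=12) ≈ 0.084440 ≈ 8.44%


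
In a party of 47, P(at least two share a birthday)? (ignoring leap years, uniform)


P(all different) = Π(365-i)/365 for i=0..46
= 0.045226
P(match) = 1 - 0.045226 = 0.954774

P ≈ 0.9548 ≈ 95.48%


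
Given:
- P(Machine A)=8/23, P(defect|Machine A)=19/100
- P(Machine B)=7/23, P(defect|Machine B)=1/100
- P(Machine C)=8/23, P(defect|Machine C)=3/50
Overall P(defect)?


P(B) = Σ P(B|Aᵢ)×P(Aᵢ)
  19/100×8/23 = 38/575
  1/100×7/23 = 7/2300
  3/50×8/23 = 12/575
Sum = 9/100

P(defect) = 9/100 ≈ 9.00%


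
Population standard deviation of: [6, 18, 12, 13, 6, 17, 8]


Mean = 80/7
  (6-80/7)²=1444/49
  (18-80/7)²=2116/49
  (12-80/7)²=16/49
  (13-80/7)²=121/49
  (6-80/7)²=1444/49
  (17-80/7)²=1521/49
  (8-80/7)²=576/49
Σ(x-μ)² = 1034/7
σ² = (1034/7)/7 = 1034/49

σ = √(1034/49) ≈ 4.5937


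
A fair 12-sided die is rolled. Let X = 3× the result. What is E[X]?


E[die] = (1+12)/2 = 13/2
E[X] = 3 × 13/2 = 39/2

E[X] = 39/2


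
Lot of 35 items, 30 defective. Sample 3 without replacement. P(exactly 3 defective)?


Hypergeometric: C(30,3)×C(5,0)/C(35,3)
= 4060×1/6545 = 116/187

P(X=3) = 116/187 ≈ 62.03%


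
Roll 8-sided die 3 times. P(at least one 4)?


P(no 4)^3 = (7/8)^3 = 343/512
P(≥1) = 1 - 343/512 = 169/512

P = 169/512 ≈ 33.01%


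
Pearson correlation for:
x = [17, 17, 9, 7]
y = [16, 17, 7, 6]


n=4, Σx=50, Σy=46, Σxy=666, Σx²=708, Σy²=630
r = (4×666 - 50×46)/√((4×708 - 50²)(4×630 - 46²))
= 364/√(332×404) = 364/√134128 ≈ 364/366.2349 ≈ 0.9939

r ≈ 0.9939


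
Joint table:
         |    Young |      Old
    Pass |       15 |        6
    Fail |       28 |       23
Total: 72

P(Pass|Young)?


P(Pass|Young) = 15/(15+28) = 15/43

P = 15/43 ≈ 34.88%


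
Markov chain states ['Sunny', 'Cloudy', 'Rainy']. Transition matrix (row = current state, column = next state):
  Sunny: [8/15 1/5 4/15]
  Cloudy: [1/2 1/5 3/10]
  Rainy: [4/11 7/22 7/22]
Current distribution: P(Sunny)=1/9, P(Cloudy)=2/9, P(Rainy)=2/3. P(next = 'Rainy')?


P(next=Rainy) = Σᵢ P(now=i)×P(i→Rainy)
= 1/9×4/15 + 2/9×3/10 + 2/3×7/22
= 4/135 + 1/15 + 7/33 = 458/1485

P = 458/1485 ≈ 0.3084


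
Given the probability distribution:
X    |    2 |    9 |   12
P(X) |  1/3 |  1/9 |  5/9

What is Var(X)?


E[X] = 25/3
E[X²] = 271/3
Var(X) = E[X²] - (E[X])² = 271/3 - 625/9 = 188/9

Var(X) = 188/9 ≈ 20.8889


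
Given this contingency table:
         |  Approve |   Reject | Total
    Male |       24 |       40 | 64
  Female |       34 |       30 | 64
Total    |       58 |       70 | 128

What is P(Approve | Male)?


P(Approve | Male) = 24/(24+40) = 24/64 = 3/8

P(Approve|Male) = 3/8 ≈ 37.50%


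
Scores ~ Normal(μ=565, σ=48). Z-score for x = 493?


z = (x - μ)/σ = (493 - 565)/48 = -1.5

z = -1.5


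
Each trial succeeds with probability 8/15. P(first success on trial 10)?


Geometric: P(X=10) = (1-p)^(k-1)×p = (7/15)^9×8/15 = 322828856/576650390625

P(X=10) = 322828856/576650390625 ≈ 0.06%


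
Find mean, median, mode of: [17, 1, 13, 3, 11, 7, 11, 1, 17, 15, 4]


Sorted: [1, 1, 3, 4, 7, 11, 11, 13, 15, 17, 17]
Mean = 100/11
Median = 11
Freq: {17: 2, 1: 2, 13: 1, 3: 1, 11: 2, 7: 1, 15: 1, 4: 1}
Mode: [1, 11, 17]

Mean=100/11, Median=11, Mode=[1, 11, 17]


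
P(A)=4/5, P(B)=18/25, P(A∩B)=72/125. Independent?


P(A)×P(B) = 72/125
P(A∩B) = 72/125
Equal ✓ → Independent

Yes, independent


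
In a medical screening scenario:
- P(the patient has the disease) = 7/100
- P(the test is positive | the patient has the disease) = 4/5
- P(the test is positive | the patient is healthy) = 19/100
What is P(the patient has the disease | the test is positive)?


Using Bayes' theorem:
P(A|B) = P(B|A)·P(A) / P(B)

P(the test is positive) = 4/5 × 7/100 + 19/100 × 93/100
= 7/125 + 1767/10000 = 2327/10000

P(the patient has the disease|the test is positive) = (7/125) / (2327/10000) = 560/2327

P(the patient has the disease|the test is positive) = 560/2327 ≈ 24.07%


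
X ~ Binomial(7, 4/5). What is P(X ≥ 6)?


P(X ≥ 6) = Σ P(X=i) for i=6..7
P(X=6) = 28672/78125
P(X=7) = 16384/78125
Sum = 45056/78125

P(X ≥ 6) = 45056/78125 ≈ 57.67%


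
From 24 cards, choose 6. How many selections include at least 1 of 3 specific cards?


Complement: C(24,6) - C(21,6) = 134596 - 54264 = 80332

80332


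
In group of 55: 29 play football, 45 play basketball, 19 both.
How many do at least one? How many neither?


|A∪B| = 29+45-19 = 55
Neither = 55-55 = 0

At least one: 55; Neither: 0


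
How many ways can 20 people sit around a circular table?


Circular arrangements of 20 distinct objects: fix one position to break rotational symmetry.
(n-1)! = 19! = 121645100408832000

121645100408832000


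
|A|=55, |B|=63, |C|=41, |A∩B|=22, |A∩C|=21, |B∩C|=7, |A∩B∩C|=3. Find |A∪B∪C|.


|A∪B∪C| = 55+63+41-22-21-7+3 = 112

|A∪B∪C| = 112


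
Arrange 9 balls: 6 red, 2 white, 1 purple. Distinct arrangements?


9!/(6!×2!×1!) = 252

252


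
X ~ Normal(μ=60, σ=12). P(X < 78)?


z = (78-60)/12 = 1.5
P(Z < 1.5) = 0.9332

P(X < 78) ≈ 0.9332


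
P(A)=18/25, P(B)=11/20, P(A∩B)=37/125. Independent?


P(A)×P(B) = 99/250
P(A∩B) = 37/125
Not equal → NOT independent

No, not independent


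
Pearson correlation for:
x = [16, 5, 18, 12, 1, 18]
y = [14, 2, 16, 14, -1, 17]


n=6, Σx=70, Σy=62, Σxy=995, Σx²=1074, Σy²=942
r = (6×995 - 70×62)/√((6×1074 - 70²)(6×942 - 62²))
= 1630/√(1544×1808) = 1630/√2791552 ≈ 1630/1670.7938 ≈ 0.9756

r ≈ 0.9756


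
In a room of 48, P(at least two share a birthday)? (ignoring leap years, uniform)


P(all different) = Π(365-i)/365 for i=0..47
= 0.039402
P(match) = 1 - 0.039402 = 0.960598

P ≈ 0.9606 ≈ 96.06%


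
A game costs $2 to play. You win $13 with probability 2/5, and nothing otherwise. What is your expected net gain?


E[gain] = (13-2)×2/5 + (-2)×3/5
= 22/5 - 6/5 = 16/5

Expected net gain = $16/5 ≈ $3.20


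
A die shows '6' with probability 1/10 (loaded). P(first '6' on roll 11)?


Geometric: P(X=11) = (1-p)^(k-1)×p = (9/10)^10×1/10 = 3486784401/100000000000

P(X=11) = 3486784401/100000000000 ≈ 3.49%


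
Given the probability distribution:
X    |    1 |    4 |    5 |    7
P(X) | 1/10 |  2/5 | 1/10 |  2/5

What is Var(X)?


E[X] = 5
E[X²] = 143/5
Var(X) = E[X²] - (E[X])² = 143/5 - 25 = 18/5

Var(X) = 18/5 ≈ 3.6000


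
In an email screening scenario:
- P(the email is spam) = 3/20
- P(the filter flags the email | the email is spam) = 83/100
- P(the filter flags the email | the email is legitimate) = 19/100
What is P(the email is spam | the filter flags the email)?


Using Bayes' theorem:
P(A|B) = P(B|A)·P(A) / P(B)

P(the filter flags the email) = 83/100 × 3/20 + 19/100 × 17/20
= 249/2000 + 323/2000 = 143/500

P(the email is spam|the filter flags the email) = (249/2000) / (143/500) = 249/572

P(the email is spam|the filter flags the email) = 249/572 ≈ 43.53%


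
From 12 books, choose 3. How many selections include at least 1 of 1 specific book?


Complement: C(12,3) - C(11,3) = 220 - 165 = 55

55


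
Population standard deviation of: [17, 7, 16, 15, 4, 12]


Mean = 71/6
  (17-71/6)²=961/36
  (7-71/6)²=841/36
  (16-71/6)²=625/36
  (15-71/6)²=361/36
  (4-71/6)²=2209/36
  (12-71/6)²=1/36
Σ(x-μ)² = 833/6
σ² = (833/6)/6 = 833/36

σ = √(833/36) ≈ 4.8103


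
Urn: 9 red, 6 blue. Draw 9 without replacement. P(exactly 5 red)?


Hypergeometric: C(9,5)×C(6,4)/C(15,9)
= 126×15/5005 = 54/143

P(X=5) = 54/143 ≈ 37.76%


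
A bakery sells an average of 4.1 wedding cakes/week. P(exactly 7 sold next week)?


Poisson(λ=4.1): P(X=7) = e^(-λ)×λ^k/k!
= e^(-4.1) × 4.1^7 / 7!
≈ 0.0165726754 × 19475.4273881 / 5040 ≈ 0.064040

P(X=7) ≈ 0.064040 ≈ 6.40%


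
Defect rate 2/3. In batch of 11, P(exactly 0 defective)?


Binomial: P(X=0) = C(11,0)×p^0×(1-p)^11
= 1 × 1 × 1/177147 = 1/177147

P(X=0) = 1/177147 ≈ 0.00%


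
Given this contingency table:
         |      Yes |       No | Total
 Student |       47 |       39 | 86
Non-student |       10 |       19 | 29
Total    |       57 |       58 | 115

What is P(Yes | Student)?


P(Yes | Student) = 47/(47+39) = 47/86

P(Yes|Student) = 47/86 ≈ 54.65%


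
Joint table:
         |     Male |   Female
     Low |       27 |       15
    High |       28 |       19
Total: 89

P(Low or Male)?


P(Low∨Male) = P(Low) + P(Male) - P(Low∧Male)
= (42 + 55 - 27)/89 = 70/89

P = 70/89 ≈ 78.65%


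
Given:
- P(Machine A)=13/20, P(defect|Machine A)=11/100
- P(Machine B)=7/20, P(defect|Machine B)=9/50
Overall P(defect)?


P(B) = Σ P(B|Aᵢ)×P(Aᵢ)
  11/100×13/20 = 143/2000
  9/50×7/20 = 63/1000
Sum = 269/2000

P(defect) = 269/2000 ≈ 13.45%


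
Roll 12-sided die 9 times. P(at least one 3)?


P(no 3)^9 = (11/12)^9 = 2357947691/5159780352
P(≥1) = 1 - 2357947691/5159780352 = 2801832661/5159780352

P = 2801832661/5159780352 ≈ 54.30%


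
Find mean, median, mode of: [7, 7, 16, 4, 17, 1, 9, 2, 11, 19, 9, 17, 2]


Sorted: [1, 2, 2, 4, 7, 7, 9, 9, 11, 16, 17, 17, 19]
Mean = 121/13
Median = 9
Freq: {7: 2, 16: 1, 4: 1, 17: 2, 1: 1, 9: 2, 2: 2, 11: 1, 19: 1}
Mode: [2, 7, 9, 17]

Mean=121/13, Median=9, Mode=[2, 7, 9, 17]


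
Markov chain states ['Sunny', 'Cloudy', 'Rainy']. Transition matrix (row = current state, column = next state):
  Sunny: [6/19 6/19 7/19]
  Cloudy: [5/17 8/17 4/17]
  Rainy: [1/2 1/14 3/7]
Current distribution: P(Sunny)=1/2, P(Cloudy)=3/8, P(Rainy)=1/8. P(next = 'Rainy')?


P(next=Rainy) = Σᵢ P(now=i)×P(i→Rainy)
= 1/2×7/19 + 3/8×4/17 + 1/8×3/7
= 7/38 + 3/34 + 3/56 = 5897/18088

P = 5897/18088 ≈ 0.3260


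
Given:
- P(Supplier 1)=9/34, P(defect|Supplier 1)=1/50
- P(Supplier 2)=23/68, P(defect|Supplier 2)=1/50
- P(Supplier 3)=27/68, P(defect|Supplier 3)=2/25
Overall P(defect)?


P(B) = Σ P(B|Aᵢ)×P(Aᵢ)
  1/50×9/34 = 9/1700
  1/50×23/68 = 23/3400
  2/25×27/68 = 27/850
Sum = 149/3400

P(defect) = 149/3400 ≈ 4.38%


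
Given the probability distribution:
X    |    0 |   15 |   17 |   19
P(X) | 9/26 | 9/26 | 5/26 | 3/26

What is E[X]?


E[X] = Σ x·P(X=x)
= (0)×(9/26) + (15)×(9/26) + (17)×(5/26) + (19)×(3/26)
= 277/26

E[X] = 277/26


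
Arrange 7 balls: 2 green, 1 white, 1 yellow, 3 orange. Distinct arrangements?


7!/(2!×1!×1!×3!) = 420

420


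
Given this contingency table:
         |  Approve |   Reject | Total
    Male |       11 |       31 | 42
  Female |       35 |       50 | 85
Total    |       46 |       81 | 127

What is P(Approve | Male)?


P(Approve | Male) = 11/(11+31) = 11/42

P(Approve|Male) = 11/42 ≈ 26.19%


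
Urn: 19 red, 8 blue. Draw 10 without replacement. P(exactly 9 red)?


Hypergeometric: C(19,9)×C(8,1)/C(27,10)
= 92378×8/8436285 = 272/3105

P(X=9) = 272/3105 ≈ 8.76%


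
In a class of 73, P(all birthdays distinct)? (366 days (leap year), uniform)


P(all different) = Π(366-i)/366 for i=0..72
= (366/366)×(365/366)×...×(294/366)
= 0.000449

P ≈ 0.0004 ≈ 0.04%


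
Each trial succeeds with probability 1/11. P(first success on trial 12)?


Geometric: P(X=12) = (1-p)^(k-1)×p = (10/11)^11×1/11 = 100000000000/3138428376721

P(X=12) = 100000000000/3138428376721 ≈ 3.19%


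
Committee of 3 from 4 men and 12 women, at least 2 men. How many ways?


Count by #men:
  2M,1W: C(4,2)×C(12,1)=72
  3M,0W: C(4,3)×C(12,0)=4
Total = 76

76


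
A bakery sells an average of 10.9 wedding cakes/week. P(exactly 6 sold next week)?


Poisson(λ=10.9): P(X=6) = e^(-λ)×λ^k/k!
= e^(-10.9) × 10.9^6 / 6!
≈ 1.8458234e-05 × 1677100.11084 / 720 ≈ 0.042995

P(X=6) ≈ 0.042995 ≈ 4.30%


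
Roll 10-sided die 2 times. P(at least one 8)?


P(no 8)^2 = (9/10)^2 = 81/100
P(≥1) = 1 - 81/100 = 19/100

P = 19/100 ≈ 19.00%


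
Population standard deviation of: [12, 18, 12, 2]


Mean = 44/4 = 11
  (12-11)²=1
  (18-11)²=49
  (12-11)²=1
  (2-11)²=81
Σ(x-μ)² = 132
σ² = 132/4 = 33

σ = √(33) ≈ 5.7446


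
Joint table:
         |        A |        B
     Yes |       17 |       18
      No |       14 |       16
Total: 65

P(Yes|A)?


P(Yes|A) = 17/(17+14) = 17/31

P = 17/31 ≈ 54.84%


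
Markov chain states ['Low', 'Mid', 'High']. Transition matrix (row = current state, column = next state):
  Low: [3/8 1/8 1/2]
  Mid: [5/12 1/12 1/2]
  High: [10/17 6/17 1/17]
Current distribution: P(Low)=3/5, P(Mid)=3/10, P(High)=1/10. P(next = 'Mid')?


P(next=Mid) = Σᵢ P(now=i)×P(i→Mid)
= 3/5×1/8 + 3/10×1/12 + 1/10×6/17
= 3/40 + 1/40 + 3/85 = 23/170

P = 23/170 ≈ 0.1353


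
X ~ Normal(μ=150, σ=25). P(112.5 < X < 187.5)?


z₁=(112.5-150)/25=-1.5, z₂=(187.5-150)/25=1.5
P = Φ(1.5) - Φ(-1.5) = 0.933193 - 0.066807 = 0.866386 ≈ 0.8664

P(112.5 < X < 187.5) ≈ 0.8664


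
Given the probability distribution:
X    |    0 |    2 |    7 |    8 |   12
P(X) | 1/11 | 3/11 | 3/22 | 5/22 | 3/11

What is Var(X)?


E[X] = 145/22
E[X²] = 1355/22
Var(X) = E[X²] - (E[X])² = 1355/22 - 21025/484 = 8785/484

Var(X) = 8785/484 ≈ 18.1508


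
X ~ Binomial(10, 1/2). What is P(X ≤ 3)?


P(X ≤ 3) = Σ P(X=i) for i=0..3
P(X=0) = 1/1024
P(X=1) = 5/512
P(X=2) = 45/1024
P(X=3) = 15/128
Sum = 11/64

P(X ≤ 3) = 11/64 ≈ 17.19%


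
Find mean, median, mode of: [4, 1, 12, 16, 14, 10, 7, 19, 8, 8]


Sorted: [1, 4, 7, 8, 8, 10, 12, 14, 16, 19]
Mean = 99/10
Median = 9
Freq: {4: 1, 1: 1, 12: 1, 16: 1, 14: 1, 10: 1, 7: 1, 19: 1, 8: 2}
Mode: [8]

Mean=99/10, Median=9, Mode=8


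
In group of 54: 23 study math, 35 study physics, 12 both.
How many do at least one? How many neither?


|A∪B| = 23+35-12 = 46
Neither = 54-46 = 8

At least one: 46; Neither: 8


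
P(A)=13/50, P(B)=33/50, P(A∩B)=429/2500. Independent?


P(A)×P(B) = 429/2500
P(A∩B) = 429/2500
Equal ✓ → Independent

Yes, independent


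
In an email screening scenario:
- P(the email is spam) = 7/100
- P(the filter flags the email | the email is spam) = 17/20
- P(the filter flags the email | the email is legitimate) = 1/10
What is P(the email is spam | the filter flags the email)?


Using Bayes' theorem:
P(A|B) = P(B|A)·P(A) / P(B)

P(the filter flags the email) = 17/20 × 7/100 + 1/10 × 93/100
= 119/2000 + 93/1000 = 61/400

P(the email is spam|the filter flags the email) = (119/2000) / (61/400) = 119/305

P(the email is spam|the filter flags the email) = 119/305 ≈ 39.02%


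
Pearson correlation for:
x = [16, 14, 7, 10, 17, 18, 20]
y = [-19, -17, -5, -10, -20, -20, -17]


n=7, Σx=102, Σy=-108, Σxy=-1717, Σx²=1614, Σy²=1864
r = (7×(-1717) - 102×(-108))/√((7×1614 - 102²)(7×1864 - (-108)²))
= -1003/√(894×1384) = -1003/√1237296 ≈ -1003/1112.3381 ≈ -0.9017

r ≈ -0.9017
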